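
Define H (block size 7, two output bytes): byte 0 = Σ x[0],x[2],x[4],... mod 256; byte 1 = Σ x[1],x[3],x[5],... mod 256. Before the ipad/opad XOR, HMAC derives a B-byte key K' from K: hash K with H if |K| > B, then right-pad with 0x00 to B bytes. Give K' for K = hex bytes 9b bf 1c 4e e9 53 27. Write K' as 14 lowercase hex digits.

9bbf1c4ee95327

Key hex bytes 9b bf 1c 4e e9 53 27 is exactly B = 7 bytes: K' = 9b bf 1c 4e e9 53 27.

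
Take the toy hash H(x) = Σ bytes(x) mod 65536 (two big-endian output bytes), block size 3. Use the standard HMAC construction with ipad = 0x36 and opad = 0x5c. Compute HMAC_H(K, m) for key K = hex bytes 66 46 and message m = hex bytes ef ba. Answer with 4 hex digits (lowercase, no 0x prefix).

0151

Key hex bytes 66 46 is 2 bytes ≤ B = 3; zero-pad to 3 bytes: K' = 66 46 00.
K' ⊕ ipad = 50 70 36.  K' ⊕ opad = 3a 1a 5c.
Inner input = (K'⊕ipad) ∥ m = 50 70 36 ∥ ef ba.
Inner hash: sum = 80+112+54+239+186 = 671 → 02 9f.
Outer input = (K'⊕opad) ∥ inner = 3a 1a 5c ∥ 02 9f.
Outer hash (tag): sum = 58+26+92+2+159 = 337 → 01 51.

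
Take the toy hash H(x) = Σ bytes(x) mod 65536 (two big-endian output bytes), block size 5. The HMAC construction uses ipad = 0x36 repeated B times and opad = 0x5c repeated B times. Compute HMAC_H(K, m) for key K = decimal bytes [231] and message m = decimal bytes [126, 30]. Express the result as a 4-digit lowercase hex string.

0272

Key decimal bytes [231] = e7 is 1 byte ≤ B = 5; zero-pad to 5 bytes: K' = e7 00 00 00 00.
K' ⊕ ipad = d1 36 36 36 36.  K' ⊕ opad = bb 5c 5c 5c 5c.
Inner input = (K'⊕ipad) ∥ m = d1 36 36 36 36 ∥ 7e 1e.
Inner hash: sum = 209+54+54+54+54+126+30 = 581 → 02 45.
Outer input = (K'⊕opad) ∥ inner = bb 5c 5c 5c 5c ∥ 02 45.
Outer hash (tag): sum = 187+92+92+92+92+2+69 = 626 → 02 72.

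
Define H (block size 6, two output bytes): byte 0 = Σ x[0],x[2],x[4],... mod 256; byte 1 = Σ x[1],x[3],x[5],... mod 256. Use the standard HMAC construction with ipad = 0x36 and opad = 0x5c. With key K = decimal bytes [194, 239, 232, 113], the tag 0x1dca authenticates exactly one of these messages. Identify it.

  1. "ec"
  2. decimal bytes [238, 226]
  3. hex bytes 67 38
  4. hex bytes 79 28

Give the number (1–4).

Key decimal bytes [194, 239, 232, 113] = c2 ef e8 71 is 4 bytes ≤ B = 6; zero-pad to 6 bytes: K' = c2 ef e8 71 00 00.
K' ⊕ ipad = f4 d9 de 47 36 36; K' ⊕ opad = 9e b3 b4 2d 5c 5c.
m1: inner = H(f4 d9 de 47 36 36 65 63) = 6d b9; tag = H(9e b3 b4 2d 5c 5c 6d b9) = 1bf5
m2: inner = H(f4 d9 de 47 36 36 ee e2) = f6 38; tag = H(9e b3 b4 2d 5c 5c f6 38) = a474
m3: inner = H(f4 d9 de 47 36 36 67 38) = 6f 8e; tag = H(9e b3 b4 2d 5c 5c 6f 8e) = 1dca ← matches
m4: inner = H(f4 d9 de 47 36 36 79 28) = 81 7e; tag = H(9e b3 b4 2d 5c 5c 81 7e) = 2fba

3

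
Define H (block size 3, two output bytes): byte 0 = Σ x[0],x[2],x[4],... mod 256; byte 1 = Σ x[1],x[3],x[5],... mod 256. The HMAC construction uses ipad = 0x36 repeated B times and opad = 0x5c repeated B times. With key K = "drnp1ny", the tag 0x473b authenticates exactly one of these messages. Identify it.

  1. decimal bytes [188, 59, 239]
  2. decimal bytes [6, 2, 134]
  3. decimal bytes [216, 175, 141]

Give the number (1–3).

Key "drnp1ny" = 64 72 6e 70 31 6e 79 is 7 bytes > B = 3, so hash it first: H(key) = 7c 50, then zero-pad to 3 bytes: K' = 7c 50 00.
K' ⊕ ipad = 4a 66 36; K' ⊕ opad = 20 0c 5c.
m1: inner = H(4a 66 36 bc 3b ef) = bb 11; tag = H(20 0c 5c bb 11) = 8dc7
m2: inner = H(4a 66 36 06 02 86) = 82 f2; tag = H(20 0c 5c 82 f2) = 6e8e
m3: inner = H(4a 66 36 d8 af 8d) = 2f cb; tag = H(20 0c 5c 2f cb) = 473b ← matches

3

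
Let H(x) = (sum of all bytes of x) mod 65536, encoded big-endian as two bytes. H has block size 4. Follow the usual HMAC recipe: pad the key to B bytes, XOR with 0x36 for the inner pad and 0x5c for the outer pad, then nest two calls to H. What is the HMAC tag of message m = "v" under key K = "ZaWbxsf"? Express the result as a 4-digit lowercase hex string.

Key "ZaWbxsf" = 5a 61 57 62 78 73 66 is 7 bytes > B = 4, so hash it first: H(key) = 02 c5, then zero-pad to 4 bytes: K' = 02 c5 00 00.
K' ⊕ ipad = 34 f3 36 36.  K' ⊕ opad = 5e 99 5c 5c.
Inner input = (K'⊕ipad) ∥ m = 34 f3 36 36 ∥ 76.
Inner hash: sum = 52+243+54+54+118 = 521 → 02 09.
Outer input = (K'⊕opad) ∥ inner = 5e 99 5c 5c ∥ 02 09.
Outer hash (tag): sum = 94+153+92+92+2+9 = 442 → 01 ba.

01ba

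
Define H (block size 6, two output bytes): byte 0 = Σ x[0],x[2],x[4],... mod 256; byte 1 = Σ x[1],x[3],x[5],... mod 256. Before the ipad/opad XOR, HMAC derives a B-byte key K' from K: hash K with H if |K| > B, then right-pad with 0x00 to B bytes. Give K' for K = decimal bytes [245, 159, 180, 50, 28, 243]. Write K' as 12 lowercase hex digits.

f59fb4321cf3

Key decimal bytes [245, 159, 180, 50, 28, 243] = f5 9f b4 32 1c f3 is exactly B = 6 bytes: K' = f5 9f b4 32 1c f3.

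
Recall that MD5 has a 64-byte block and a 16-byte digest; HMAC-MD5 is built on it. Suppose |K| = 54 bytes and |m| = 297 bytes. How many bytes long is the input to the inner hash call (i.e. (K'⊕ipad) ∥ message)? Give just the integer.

Key is 54 ≤ 64 bytes, zero-padded: |K'| = 64.
Inner input = (K'⊕ipad) ∥ m → 64 + 297 = 361 bytes.

361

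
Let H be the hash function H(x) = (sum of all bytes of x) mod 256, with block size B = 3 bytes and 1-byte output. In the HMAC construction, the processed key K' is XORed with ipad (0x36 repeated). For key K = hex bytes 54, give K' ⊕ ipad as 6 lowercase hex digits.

Key hex bytes 54 is 1 byte ≤ B = 3; zero-pad to 3 bytes: K' = 54 00 00.
XOR each byte with 0x36: 54⊕36=62, 00⊕36=36, 00⊕36=36.

623636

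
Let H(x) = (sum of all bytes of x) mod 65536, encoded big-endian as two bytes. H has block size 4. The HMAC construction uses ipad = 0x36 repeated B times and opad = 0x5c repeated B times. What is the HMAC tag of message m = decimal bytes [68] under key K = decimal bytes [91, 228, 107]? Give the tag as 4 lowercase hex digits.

Key decimal bytes [91, 228, 107] = 5b e4 6b is 3 bytes ≤ B = 4; zero-pad to 4 bytes: K' = 5b e4 6b 00.
K' ⊕ ipad = 6d d2 5d 36.  K' ⊕ opad = 07 b8 37 5c.
Inner input = (K'⊕ipad) ∥ m = 6d d2 5d 36 ∥ 44.
Inner hash: sum = 109+210+93+54+68 = 534 → 02 16.
Outer input = (K'⊕opad) ∥ inner = 07 b8 37 5c ∥ 02 16.
Outer hash (tag): sum = 7+184+55+92+2+22 = 362 → 01 6a.

016a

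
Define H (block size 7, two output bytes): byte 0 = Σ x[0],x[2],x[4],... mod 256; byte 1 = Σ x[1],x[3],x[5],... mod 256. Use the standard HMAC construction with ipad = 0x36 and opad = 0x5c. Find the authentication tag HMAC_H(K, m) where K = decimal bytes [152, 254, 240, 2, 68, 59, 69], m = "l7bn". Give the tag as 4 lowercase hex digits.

7865

Key decimal bytes [152, 254, 240, 2, 68, 59, 69] = 98 fe f0 02 44 3b 45 is exactly B = 7 bytes: K' = 98 fe f0 02 44 3b 45.
K' ⊕ ipad = ae c8 c6 34 72 0d 73.  K' ⊕ opad = c4 a2 ac 5e 18 67 19.
Inner input = (K'⊕ipad) ∥ m = ae c8 c6 34 72 0d 73 ∥ 6c 37 62 6e.
Inner hash: even-index sum = 766 mod 256 = 254; odd-index sum = 471 mod 256 = 215 → fe d7.
Outer input = (K'⊕opad) ∥ inner = c4 a2 ac 5e 18 67 19 ∥ fe d7.
Outer hash (tag): even-index sum = 632 mod 256 = 120; odd-index sum = 613 mod 256 = 101 → 78 65.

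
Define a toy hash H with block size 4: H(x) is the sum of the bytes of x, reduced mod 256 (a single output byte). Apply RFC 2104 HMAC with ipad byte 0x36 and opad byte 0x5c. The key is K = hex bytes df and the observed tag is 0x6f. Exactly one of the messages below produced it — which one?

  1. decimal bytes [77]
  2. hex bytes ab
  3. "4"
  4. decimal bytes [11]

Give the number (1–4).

1

Key hex bytes df is 1 byte ≤ B = 4; zero-pad to 4 bytes: K' = df 00 00 00.
K' ⊕ ipad = e9 36 36 36; K' ⊕ opad = 83 5c 5c 5c.
m1: inner = H(e9 36 36 36 4d) = d8; tag = H(83 5c 5c 5c d8) = 6f ← matches
m2: inner = H(e9 36 36 36 ab) = 36; tag = H(83 5c 5c 5c 36) = cd
m3: inner = H(e9 36 36 36 34) = bf; tag = H(83 5c 5c 5c bf) = 56
m4: inner = H(e9 36 36 36 0b) = 96; tag = H(83 5c 5c 5c 96) = 2d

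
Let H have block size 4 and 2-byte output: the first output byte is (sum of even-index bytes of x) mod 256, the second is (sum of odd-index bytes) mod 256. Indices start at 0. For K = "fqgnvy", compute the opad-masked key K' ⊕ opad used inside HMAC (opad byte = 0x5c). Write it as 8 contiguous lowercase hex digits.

1f045c5c

Key "fqgnvy" = 66 71 67 6e 76 79 is 6 bytes > B = 4, so hash it first: H(key) = 43 58, then zero-pad to 4 bytes: K' = 43 58 00 00.
XOR each byte with 0x5c: 43⊕5c=1f, 58⊕5c=04, 00⊕5c=5c, 00⊕5c=5c.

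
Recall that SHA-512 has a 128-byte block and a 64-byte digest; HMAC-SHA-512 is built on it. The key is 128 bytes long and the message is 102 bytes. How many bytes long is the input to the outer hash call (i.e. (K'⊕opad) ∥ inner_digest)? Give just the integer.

Key is 128 ≤ 128 bytes, zero-padded: |K'| = 128.
Outer input = (K'⊕opad) ∥ H(inner) → 128 + 64 = 192 bytes.

192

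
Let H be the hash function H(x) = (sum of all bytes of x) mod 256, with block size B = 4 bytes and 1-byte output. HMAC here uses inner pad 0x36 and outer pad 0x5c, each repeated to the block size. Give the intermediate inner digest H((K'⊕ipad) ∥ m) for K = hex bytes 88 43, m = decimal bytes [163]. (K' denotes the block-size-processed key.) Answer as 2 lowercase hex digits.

42

Key hex bytes 88 43 is 2 bytes ≤ B = 4; zero-pad to 4 bytes: K' = 88 43 00 00.
K' ⊕ ipad = be 75 36 36.
Inner input = be 75 36 36 ∥ a3.
Inner hash: sum = 190+117+54+54+163 = 578; mod 256 = 66 → 42.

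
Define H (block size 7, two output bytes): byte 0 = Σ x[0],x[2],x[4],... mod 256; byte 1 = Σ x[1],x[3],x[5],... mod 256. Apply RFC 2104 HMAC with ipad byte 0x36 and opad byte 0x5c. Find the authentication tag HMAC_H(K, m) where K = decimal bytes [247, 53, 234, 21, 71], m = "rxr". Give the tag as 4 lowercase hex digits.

Key decimal bytes [247, 53, 234, 21, 71] = f7 35 ea 15 47 is 5 bytes ≤ B = 7; zero-pad to 7 bytes: K' = f7 35 ea 15 47 00 00.
K' ⊕ ipad = c1 03 dc 23 71 36 36.  K' ⊕ opad = ab 69 b6 49 1b 5c 5c.
Inner input = (K'⊕ipad) ∥ m = c1 03 dc 23 71 36 36 ∥ 72 78 72.
Inner hash: even-index sum = 700 mod 256 = 188; odd-index sum = 320 mod 256 = 64 → bc 40.
Outer input = (K'⊕opad) ∥ inner = ab 69 b6 49 1b 5c 5c ∥ bc 40.
Outer hash (tag): even-index sum = 536 mod 256 = 24; odd-index sum = 458 mod 256 = 202 → 18 ca.

18ca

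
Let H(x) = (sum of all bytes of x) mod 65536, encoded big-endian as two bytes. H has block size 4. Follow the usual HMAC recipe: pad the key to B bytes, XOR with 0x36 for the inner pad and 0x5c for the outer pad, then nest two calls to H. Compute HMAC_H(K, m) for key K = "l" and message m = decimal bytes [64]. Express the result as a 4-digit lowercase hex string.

Key "l" = 6c is 1 byte ≤ B = 4; zero-pad to 4 bytes: K' = 6c 00 00 00.
K' ⊕ ipad = 5a 36 36 36.  K' ⊕ opad = 30 5c 5c 5c.
Inner input = (K'⊕ipad) ∥ m = 5a 36 36 36 ∥ 40.
Inner hash: sum = 90+54+54+54+64 = 316 → 01 3c.
Outer input = (K'⊕opad) ∥ inner = 30 5c 5c 5c ∥ 01 3c.
Outer hash (tag): sum = 48+92+92+92+1+60 = 385 → 01 81.

0181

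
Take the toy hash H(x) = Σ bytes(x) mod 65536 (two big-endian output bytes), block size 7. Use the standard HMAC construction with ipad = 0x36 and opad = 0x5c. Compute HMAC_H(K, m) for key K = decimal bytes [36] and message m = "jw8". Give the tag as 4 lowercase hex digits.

Key decimal bytes [36] = 24 is 1 byte ≤ B = 7; zero-pad to 7 bytes: K' = 24 00 00 00 00 00 00.
K' ⊕ ipad = 12 36 36 36 36 36 36.  K' ⊕ opad = 78 5c 5c 5c 5c 5c 5c.
Inner input = (K'⊕ipad) ∥ m = 12 36 36 36 36 36 36 ∥ 6a 77 38.
Inner hash: sum = 18+54+54+54+54+54+54+106+119+56 = 623 → 02 6f.
Outer input = (K'⊕opad) ∥ inner = 78 5c 5c 5c 5c 5c 5c ∥ 02 6f.
Outer hash (tag): sum = 120+92+92+92+92+92+92+2+111 = 785 → 03 11.

0311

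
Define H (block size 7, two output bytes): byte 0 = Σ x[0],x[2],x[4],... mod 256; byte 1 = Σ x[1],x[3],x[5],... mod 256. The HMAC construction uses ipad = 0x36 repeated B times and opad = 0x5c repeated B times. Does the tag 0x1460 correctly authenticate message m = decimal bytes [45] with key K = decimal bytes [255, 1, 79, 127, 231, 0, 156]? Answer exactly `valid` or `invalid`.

invalid

Key decimal bytes [255, 1, 79, 127, 231, 0, 156] = ff 01 4f 7f e7 00 9c is exactly B = 7 bytes: K' = ff 01 4f 7f e7 00 9c.
K' ⊕ ipad = c9 37 79 49 d1 36 aa; K' ⊕ opad = a3 5d 13 23 bb 5c c0.
Inner hash: even-index sum = 701 mod 256 = 189; odd-index sum = 227 mod 256 = 227 → bd e3.
Outer hash (recomputed tag): even-index sum = 788 mod 256 = 20; odd-index sum = 409 mod 256 = 153 → 14 99.
Recomputed tag = 1499; claimed = 1460 → mismatch.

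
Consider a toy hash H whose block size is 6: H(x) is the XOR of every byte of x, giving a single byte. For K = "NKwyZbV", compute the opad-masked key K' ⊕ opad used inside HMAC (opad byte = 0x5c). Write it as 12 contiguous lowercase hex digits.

Key "NKwyZbV" = 4e 4b 77 79 5a 62 56 is 7 bytes > B = 6, so hash it first: H(key) = 65, then zero-pad to 6 bytes: K' = 65 00 00 00 00 00.
XOR each byte with 0x5c: 65⊕5c=39, 00⊕5c=5c, 00⊕5c=5c, 00⊕5c=5c, 00⊕5c=5c, 00⊕5c=5c.

395c5c5c5c5c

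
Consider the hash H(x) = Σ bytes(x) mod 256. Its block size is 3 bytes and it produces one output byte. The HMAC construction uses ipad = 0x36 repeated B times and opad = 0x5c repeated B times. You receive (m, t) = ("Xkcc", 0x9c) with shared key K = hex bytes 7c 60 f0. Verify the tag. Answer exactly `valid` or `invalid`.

Key hex bytes 7c 60 f0 is exactly B = 3 bytes: K' = 7c 60 f0.
K' ⊕ ipad = 4a 56 c6; K' ⊕ opad = 20 3c ac.
Inner hash: sum = 74+86+198+88+107+99+99 = 751; mod 256 = 239 → ef.
Outer hash (recomputed tag): sum = 32+60+172+239 = 503; mod 256 = 247 → f7.
Recomputed tag = f7; claimed = 9c → mismatch.

invalid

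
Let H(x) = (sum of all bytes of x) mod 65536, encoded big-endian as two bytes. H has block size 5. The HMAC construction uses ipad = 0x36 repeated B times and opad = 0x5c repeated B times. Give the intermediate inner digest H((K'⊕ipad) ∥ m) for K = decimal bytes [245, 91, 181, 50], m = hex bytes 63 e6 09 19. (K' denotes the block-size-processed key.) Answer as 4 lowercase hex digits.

0358

Key decimal bytes [245, 91, 181, 50] = f5 5b b5 32 is 4 bytes ≤ B = 5; zero-pad to 5 bytes: K' = f5 5b b5 32 00.
K' ⊕ ipad = c3 6d 83 04 36.
Inner input = c3 6d 83 04 36 ∥ 63 e6 09 19.
Inner hash: sum = 195+109+131+4+54+99+230+9+25 = 856 → 03 58.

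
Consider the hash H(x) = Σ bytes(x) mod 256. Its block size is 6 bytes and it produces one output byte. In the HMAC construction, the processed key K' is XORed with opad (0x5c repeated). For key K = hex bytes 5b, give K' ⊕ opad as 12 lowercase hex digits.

Key hex bytes 5b is 1 byte ≤ B = 6; zero-pad to 6 bytes: K' = 5b 00 00 00 00 00.
XOR each byte with 0x5c: 5b⊕5c=07, 00⊕5c=5c, 00⊕5c=5c, 00⊕5c=5c, 00⊕5c=5c, 00⊕5c=5c.

075c5c5c5c5c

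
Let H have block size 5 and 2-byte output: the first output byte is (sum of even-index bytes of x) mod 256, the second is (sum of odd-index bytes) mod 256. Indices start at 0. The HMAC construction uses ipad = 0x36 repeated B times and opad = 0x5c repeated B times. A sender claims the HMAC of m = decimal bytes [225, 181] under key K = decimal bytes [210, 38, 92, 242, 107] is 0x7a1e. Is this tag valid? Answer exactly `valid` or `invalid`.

invalid

Key decimal bytes [210, 38, 92, 242, 107] = d2 26 5c f2 6b is exactly B = 5 bytes: K' = d2 26 5c f2 6b.
K' ⊕ ipad = e4 10 6a c4 5d; K' ⊕ opad = 8e 7a 00 ae 37.
Inner hash: even-index sum = 608 mod 256 = 96; odd-index sum = 437 mod 256 = 181 → 60 b5.
Outer hash (recomputed tag): even-index sum = 378 mod 256 = 122; odd-index sum = 392 mod 256 = 136 → 7a 88.
Recomputed tag = 7a88; claimed = 7a1e → mismatch.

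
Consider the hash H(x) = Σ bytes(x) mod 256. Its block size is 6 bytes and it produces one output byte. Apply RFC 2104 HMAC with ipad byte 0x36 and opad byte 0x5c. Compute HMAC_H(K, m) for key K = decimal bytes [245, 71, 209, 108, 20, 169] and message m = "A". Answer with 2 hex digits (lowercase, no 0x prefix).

35

Key decimal bytes [245, 71, 209, 108, 20, 169] = f5 47 d1 6c 14 a9 is exactly B = 6 bytes: K' = f5 47 d1 6c 14 a9.
K' ⊕ ipad = c3 71 e7 5a 22 9f.  K' ⊕ opad = a9 1b 8d 30 48 f5.
Inner input = (K'⊕ipad) ∥ m = c3 71 e7 5a 22 9f ∥ 41.
Inner hash: sum = 195+113+231+90+34+159+65 = 887; mod 256 = 119 → 77.
Outer input = (K'⊕opad) ∥ inner = a9 1b 8d 30 48 f5 ∥ 77.
Outer hash (tag): sum = 169+27+141+48+72+245+119 = 821; mod 256 = 53 → 35.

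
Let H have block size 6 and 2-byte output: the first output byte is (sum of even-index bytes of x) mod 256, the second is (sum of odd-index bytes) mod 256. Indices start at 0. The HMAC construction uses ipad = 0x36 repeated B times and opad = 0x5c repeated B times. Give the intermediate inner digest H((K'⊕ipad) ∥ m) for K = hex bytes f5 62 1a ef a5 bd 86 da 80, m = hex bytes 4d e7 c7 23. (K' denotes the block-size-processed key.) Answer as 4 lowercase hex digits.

0c54

Key hex bytes f5 62 1a ef a5 bd 86 da 80 is 9 bytes > B = 6, so hash it first: H(key) = ba e8, then zero-pad to 6 bytes: K' = ba e8 00 00 00 00.
K' ⊕ ipad = 8c de 36 36 36 36.
Inner input = 8c de 36 36 36 36 ∥ 4d e7 c7 23.
Inner hash: even-index sum = 524 mod 256 = 12; odd-index sum = 596 mod 256 = 84 → 0c 54.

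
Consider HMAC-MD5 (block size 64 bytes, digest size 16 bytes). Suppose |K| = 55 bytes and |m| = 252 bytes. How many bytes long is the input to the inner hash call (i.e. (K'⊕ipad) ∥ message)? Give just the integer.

Key is 55 ≤ 64 bytes, zero-padded: |K'| = 64.
Inner input = (K'⊕ipad) ∥ m → 64 + 252 = 316 bytes.

316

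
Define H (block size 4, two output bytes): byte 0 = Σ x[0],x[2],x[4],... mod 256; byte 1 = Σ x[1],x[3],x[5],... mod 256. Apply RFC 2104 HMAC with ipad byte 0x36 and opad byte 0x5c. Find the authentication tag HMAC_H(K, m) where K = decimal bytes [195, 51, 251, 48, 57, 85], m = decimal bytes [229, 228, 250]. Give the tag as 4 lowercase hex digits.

Key decimal bytes [195, 51, 251, 48, 57, 85] = c3 33 fb 30 39 55 is 6 bytes > B = 4, so hash it first: H(key) = f7 b8, then zero-pad to 4 bytes: K' = f7 b8 00 00.
K' ⊕ ipad = c1 8e 36 36.  K' ⊕ opad = ab e4 5c 5c.
Inner input = (K'⊕ipad) ∥ m = c1 8e 36 36 ∥ e5 e4 fa.
Inner hash: even-index sum = 726 mod 256 = 214; odd-index sum = 424 mod 256 = 168 → d6 a8.
Outer input = (K'⊕opad) ∥ inner = ab e4 5c 5c ∥ d6 a8.
Outer hash (tag): even-index sum = 477 mod 256 = 221; odd-index sum = 488 mod 256 = 232 → dd e8.

dde8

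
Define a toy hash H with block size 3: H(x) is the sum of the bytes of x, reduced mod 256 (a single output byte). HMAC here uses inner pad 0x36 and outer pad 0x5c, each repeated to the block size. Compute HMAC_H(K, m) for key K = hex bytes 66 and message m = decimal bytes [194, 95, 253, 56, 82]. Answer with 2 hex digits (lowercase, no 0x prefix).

Key hex bytes 66 is 1 byte ≤ B = 3; zero-pad to 3 bytes: K' = 66 00 00.
K' ⊕ ipad = 50 36 36.  K' ⊕ opad = 3a 5c 5c.
Inner input = (K'⊕ipad) ∥ m = 50 36 36 ∥ c2 5f fd 38 52.
Inner hash: sum = 80+54+54+194+95+253+56+82 = 868; mod 256 = 100 → 64.
Outer input = (K'⊕opad) ∥ inner = 3a 5c 5c ∥ 64.
Outer hash (tag): sum = 58+92+92+100 = 342; mod 256 = 86 → 56.

56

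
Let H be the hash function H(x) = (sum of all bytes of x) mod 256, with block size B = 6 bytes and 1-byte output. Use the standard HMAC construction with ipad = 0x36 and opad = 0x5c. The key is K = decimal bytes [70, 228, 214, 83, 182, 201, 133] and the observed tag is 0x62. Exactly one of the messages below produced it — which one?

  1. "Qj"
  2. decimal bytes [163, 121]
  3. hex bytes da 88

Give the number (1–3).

Key decimal bytes [70, 228, 214, 83, 182, 201, 133] = 46 e4 d6 53 b6 c9 85 is 7 bytes > B = 6, so hash it first: H(key) = 57, then zero-pad to 6 bytes: K' = 57 00 00 00 00 00.
K' ⊕ ipad = 61 36 36 36 36 36; K' ⊕ opad = 0b 5c 5c 5c 5c 5c.
m1: inner = H(61 36 36 36 36 36 51 6a) = 2a; tag = H(0b 5c 5c 5c 5c 5c 2a) = 01
m2: inner = H(61 36 36 36 36 36 a3 79) = 8b; tag = H(0b 5c 5c 5c 5c 5c 8b) = 62 ← matches
m3: inner = H(61 36 36 36 36 36 da 88) = d1; tag = H(0b 5c 5c 5c 5c 5c d1) = a8

2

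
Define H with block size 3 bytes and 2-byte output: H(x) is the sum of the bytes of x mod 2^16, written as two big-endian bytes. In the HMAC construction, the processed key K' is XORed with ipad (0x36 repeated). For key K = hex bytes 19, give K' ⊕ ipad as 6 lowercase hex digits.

Key hex bytes 19 is 1 byte ≤ B = 3; zero-pad to 3 bytes: K' = 19 00 00.
XOR each byte with 0x36: 19⊕36=2f, 00⊕36=36, 00⊕36=36.

2f3636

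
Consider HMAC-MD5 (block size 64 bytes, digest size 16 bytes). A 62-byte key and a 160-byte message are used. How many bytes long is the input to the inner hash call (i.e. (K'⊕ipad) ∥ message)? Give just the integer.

224

Key is 62 ≤ 64 bytes, zero-padded: |K'| = 64.
Inner input = (K'⊕ipad) ∥ m → 64 + 160 = 224 bytes.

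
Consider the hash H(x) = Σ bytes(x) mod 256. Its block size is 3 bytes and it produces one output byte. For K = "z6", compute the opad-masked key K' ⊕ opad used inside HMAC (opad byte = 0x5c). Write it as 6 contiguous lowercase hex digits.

266a5c

Key "z6" = 7a 36 is 2 bytes ≤ B = 3; zero-pad to 3 bytes: K' = 7a 36 00.
XOR each byte with 0x5c: 7a⊕5c=26, 36⊕5c=6a, 00⊕5c=5c.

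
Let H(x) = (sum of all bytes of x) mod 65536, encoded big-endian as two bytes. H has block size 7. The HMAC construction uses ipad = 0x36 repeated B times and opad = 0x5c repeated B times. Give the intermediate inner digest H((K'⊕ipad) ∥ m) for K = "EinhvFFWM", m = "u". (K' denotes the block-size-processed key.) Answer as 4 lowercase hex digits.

01d4

Key "EinhvFFWM" = 45 69 6e 68 76 46 46 57 4d is 9 bytes > B = 7, so hash it first: H(key) = 03 2a, then zero-pad to 7 bytes: K' = 03 2a 00 00 00 00 00.
K' ⊕ ipad = 35 1c 36 36 36 36 36.
Inner input = 35 1c 36 36 36 36 36 ∥ 75.
Inner hash: sum = 53+28+54+54+54+54+54+117 = 468 → 01 d4.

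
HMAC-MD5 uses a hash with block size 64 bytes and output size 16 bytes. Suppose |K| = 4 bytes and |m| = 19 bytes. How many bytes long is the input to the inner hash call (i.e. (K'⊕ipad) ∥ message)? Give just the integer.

83

Key is 4 ≤ 64 bytes, zero-padded: |K'| = 64.
Inner input = (K'⊕ipad) ∥ m → 64 + 19 = 83 bytes.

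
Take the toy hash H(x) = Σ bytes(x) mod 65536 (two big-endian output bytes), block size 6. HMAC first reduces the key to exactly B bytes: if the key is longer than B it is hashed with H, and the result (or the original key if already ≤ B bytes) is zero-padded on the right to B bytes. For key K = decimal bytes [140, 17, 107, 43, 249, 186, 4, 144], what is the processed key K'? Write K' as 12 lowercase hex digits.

037a00000000

|K| = 8 > B = 6, so first hash the key.
H(K): sum = 140+17+107+43+249+186+4+144 = 890 → 03 7a.
Zero-pad H(K) = 03 7a to 6 bytes: K' = 03 7a 00 00 00 00.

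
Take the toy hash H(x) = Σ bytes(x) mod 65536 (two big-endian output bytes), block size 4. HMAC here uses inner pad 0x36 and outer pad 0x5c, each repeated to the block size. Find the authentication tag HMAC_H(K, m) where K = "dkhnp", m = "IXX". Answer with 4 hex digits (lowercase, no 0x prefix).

021c

Key "dkhnp" = 64 6b 68 6e 70 is 5 bytes > B = 4, so hash it first: H(key) = 02 15, then zero-pad to 4 bytes: K' = 02 15 00 00.
K' ⊕ ipad = 34 23 36 36.  K' ⊕ opad = 5e 49 5c 5c.
Inner input = (K'⊕ipad) ∥ m = 34 23 36 36 ∥ 49 58 58.
Inner hash: sum = 52+35+54+54+73+88+88 = 444 → 01 bc.
Outer input = (K'⊕opad) ∥ inner = 5e 49 5c 5c ∥ 01 bc.
Outer hash (tag): sum = 94+73+92+92+1+188 = 540 → 02 1c.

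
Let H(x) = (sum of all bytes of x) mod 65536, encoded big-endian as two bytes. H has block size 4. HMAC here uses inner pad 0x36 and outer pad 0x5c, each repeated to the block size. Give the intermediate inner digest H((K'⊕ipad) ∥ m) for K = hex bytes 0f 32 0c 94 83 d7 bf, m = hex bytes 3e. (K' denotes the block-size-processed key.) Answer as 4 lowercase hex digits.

01aa

Key hex bytes 0f 32 0c 94 83 d7 bf is 7 bytes > B = 4, so hash it first: H(key) = 02 fa, then zero-pad to 4 bytes: K' = 02 fa 00 00.
K' ⊕ ipad = 34 cc 36 36.
Inner input = 34 cc 36 36 ∥ 3e.
Inner hash: sum = 52+204+54+54+62 = 426 → 01 aa.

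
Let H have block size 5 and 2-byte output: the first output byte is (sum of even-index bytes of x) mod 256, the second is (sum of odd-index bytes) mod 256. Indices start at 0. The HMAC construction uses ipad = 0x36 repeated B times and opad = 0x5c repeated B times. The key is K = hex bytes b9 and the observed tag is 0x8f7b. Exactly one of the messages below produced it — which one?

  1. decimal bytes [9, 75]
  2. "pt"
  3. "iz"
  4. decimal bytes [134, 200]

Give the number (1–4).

Key hex bytes b9 is 1 byte ≤ B = 5; zero-pad to 5 bytes: K' = b9 00 00 00 00.
K' ⊕ ipad = 8f 36 36 36 36; K' ⊕ opad = e5 5c 5c 5c 5c.
m1: inner = H(8f 36 36 36 36 09 4b) = 46 75; tag = H(e5 5c 5c 5c 5c 46 75) = 12fe
m2: inner = H(8f 36 36 36 36 70 74) = 6f dc; tag = H(e5 5c 5c 5c 5c 6f dc) = 7927
m3: inner = H(8f 36 36 36 36 69 7a) = 75 d5; tag = H(e5 5c 5c 5c 5c 75 d5) = 722d
m4: inner = H(8f 36 36 36 36 86 c8) = c3 f2; tag = H(e5 5c 5c 5c 5c c3 f2) = 8f7b ← matches

4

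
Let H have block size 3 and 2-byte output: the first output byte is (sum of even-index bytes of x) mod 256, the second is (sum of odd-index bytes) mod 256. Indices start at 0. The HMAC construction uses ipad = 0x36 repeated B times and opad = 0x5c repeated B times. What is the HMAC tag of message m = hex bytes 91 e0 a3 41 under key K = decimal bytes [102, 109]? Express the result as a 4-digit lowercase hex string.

25d8

Key decimal bytes [102, 109] = 66 6d is 2 bytes ≤ B = 3; zero-pad to 3 bytes: K' = 66 6d 00.
K' ⊕ ipad = 50 5b 36.  K' ⊕ opad = 3a 31 5c.
Inner input = (K'⊕ipad) ∥ m = 50 5b 36 ∥ 91 e0 a3 41.
Inner hash: even-index sum = 423 mod 256 = 167; odd-index sum = 399 mod 256 = 143 → a7 8f.
Outer input = (K'⊕opad) ∥ inner = 3a 31 5c ∥ a7 8f.
Outer hash (tag): even-index sum = 293 mod 256 = 37; odd-index sum = 216 mod 256 = 216 → 25 d8.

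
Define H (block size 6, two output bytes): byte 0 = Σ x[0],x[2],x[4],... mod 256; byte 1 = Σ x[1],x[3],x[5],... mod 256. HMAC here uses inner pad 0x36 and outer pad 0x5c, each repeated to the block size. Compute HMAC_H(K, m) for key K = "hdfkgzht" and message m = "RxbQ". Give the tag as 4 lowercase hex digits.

Key "hdfkgzht" = 68 64 66 6b 67 7a 68 74 is 8 bytes > B = 6, so hash it first: H(key) = 9d bd, then zero-pad to 6 bytes: K' = 9d bd 00 00 00 00.
K' ⊕ ipad = ab 8b 36 36 36 36.  K' ⊕ opad = c1 e1 5c 5c 5c 5c.
Inner input = (K'⊕ipad) ∥ m = ab 8b 36 36 36 36 ∥ 52 78 62 51.
Inner hash: even-index sum = 459 mod 256 = 203; odd-index sum = 448 mod 256 = 192 → cb c0.
Outer input = (K'⊕opad) ∥ inner = c1 e1 5c 5c 5c 5c ∥ cb c0.
Outer hash (tag): even-index sum = 580 mod 256 = 68; odd-index sum = 601 mod 256 = 89 → 44 59.

4459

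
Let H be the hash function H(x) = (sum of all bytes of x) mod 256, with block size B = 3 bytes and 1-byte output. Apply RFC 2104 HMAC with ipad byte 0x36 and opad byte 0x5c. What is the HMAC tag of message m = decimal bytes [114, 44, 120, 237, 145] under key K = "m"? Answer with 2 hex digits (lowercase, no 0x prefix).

44

Key "m" = 6d is 1 byte ≤ B = 3; zero-pad to 3 bytes: K' = 6d 00 00.
K' ⊕ ipad = 5b 36 36.  K' ⊕ opad = 31 5c 5c.
Inner input = (K'⊕ipad) ∥ m = 5b 36 36 ∥ 72 2c 78 ed 91.
Inner hash: sum = 91+54+54+114+44+120+237+145 = 859; mod 256 = 91 → 5b.
Outer input = (K'⊕opad) ∥ inner = 31 5c 5c ∥ 5b.
Outer hash (tag): sum = 49+92+92+91 = 324; mod 256 = 68 → 44.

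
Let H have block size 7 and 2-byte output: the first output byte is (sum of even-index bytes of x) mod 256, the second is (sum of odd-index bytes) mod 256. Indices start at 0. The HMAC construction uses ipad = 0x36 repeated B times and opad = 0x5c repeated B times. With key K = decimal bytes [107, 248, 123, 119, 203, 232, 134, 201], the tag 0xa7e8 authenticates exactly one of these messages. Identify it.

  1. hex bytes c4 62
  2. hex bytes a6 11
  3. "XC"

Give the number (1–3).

Key decimal bytes [107, 248, 123, 119, 203, 232, 134, 201] = 6b f8 7b 77 cb e8 86 c9 is 8 bytes > B = 7, so hash it first: H(key) = 37 20, then zero-pad to 7 bytes: K' = 37 20 00 00 00 00 00.
K' ⊕ ipad = 01 16 36 36 36 36 36; K' ⊕ opad = 6b 7c 5c 5c 5c 5c 5c.
m1: inner = H(01 16 36 36 36 36 36 c4 62) = 05 46; tag = H(6b 7c 5c 5c 5c 5c 5c 05 46) = c539
m2: inner = H(01 16 36 36 36 36 36 a6 11) = b4 28; tag = H(6b 7c 5c 5c 5c 5c 5c b4 28) = a7e8 ← matches
m3: inner = H(01 16 36 36 36 36 36 58 43) = e6 da; tag = H(6b 7c 5c 5c 5c 5c 5c e6 da) = 591a

2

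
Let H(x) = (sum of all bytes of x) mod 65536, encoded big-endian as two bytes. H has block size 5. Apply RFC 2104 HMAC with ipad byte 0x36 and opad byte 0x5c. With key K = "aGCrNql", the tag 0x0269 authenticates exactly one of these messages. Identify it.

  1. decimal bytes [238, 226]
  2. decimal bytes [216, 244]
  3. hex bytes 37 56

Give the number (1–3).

Key "aGCrNql" = 61 47 43 72 4e 71 6c is 7 bytes > B = 5, so hash it first: H(key) = 02 88, then zero-pad to 5 bytes: K' = 02 88 00 00 00.
K' ⊕ ipad = 34 be 36 36 36; K' ⊕ opad = 5e d4 5c 5c 5c.
m1: inner = H(34 be 36 36 36 ee e2) = 03 64; tag = H(5e d4 5c 5c 5c 03 64) = 02ad
m2: inner = H(34 be 36 36 36 d8 f4) = 03 60; tag = H(5e d4 5c 5c 5c 03 60) = 02a9
m3: inner = H(34 be 36 36 36 37 56) = 02 21; tag = H(5e d4 5c 5c 5c 02 21) = 0269 ← matches

3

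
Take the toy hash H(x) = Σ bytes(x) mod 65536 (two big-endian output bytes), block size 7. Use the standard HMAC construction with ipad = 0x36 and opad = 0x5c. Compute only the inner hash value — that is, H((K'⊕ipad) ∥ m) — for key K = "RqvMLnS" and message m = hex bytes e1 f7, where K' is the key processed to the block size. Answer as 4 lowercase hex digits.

Key "RqvMLnS" = 52 71 76 4d 4c 6e 53 is exactly B = 7 bytes: K' = 52 71 76 4d 4c 6e 53.
K' ⊕ ipad = 64 47 40 7b 7a 58 65.
Inner input = 64 47 40 7b 7a 58 65 ∥ e1 f7.
Inner hash: sum = 100+71+64+123+122+88+101+225+247 = 1141 → 04 75.

0475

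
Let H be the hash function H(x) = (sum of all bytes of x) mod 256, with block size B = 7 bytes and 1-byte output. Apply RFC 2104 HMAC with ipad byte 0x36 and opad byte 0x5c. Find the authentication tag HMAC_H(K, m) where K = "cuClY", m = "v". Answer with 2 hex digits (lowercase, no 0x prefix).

2c

Key "cuClY" = 63 75 43 6c 59 is 5 bytes ≤ B = 7; zero-pad to 7 bytes: K' = 63 75 43 6c 59 00 00.
K' ⊕ ipad = 55 43 75 5a 6f 36 36.  K' ⊕ opad = 3f 29 1f 30 05 5c 5c.
Inner input = (K'⊕ipad) ∥ m = 55 43 75 5a 6f 36 36 ∥ 76.
Inner hash: sum = 85+67+117+90+111+54+54+118 = 696; mod 256 = 184 → b8.
Outer input = (K'⊕opad) ∥ inner = 3f 29 1f 30 05 5c 5c ∥ b8.
Outer hash (tag): sum = 63+41+31+48+5+92+92+184 = 556; mod 256 = 44 → 2c.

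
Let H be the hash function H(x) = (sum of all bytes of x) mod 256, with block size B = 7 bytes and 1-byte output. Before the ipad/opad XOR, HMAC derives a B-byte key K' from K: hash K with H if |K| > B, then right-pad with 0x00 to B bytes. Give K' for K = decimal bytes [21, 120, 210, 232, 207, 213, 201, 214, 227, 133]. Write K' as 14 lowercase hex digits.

|K| = 10 > B = 7, so first hash the key.
H(K): sum = 21+120+210+232+207+213+201+214+227+133 = 1778; mod 256 = 242 → f2.
Zero-pad H(K) = f2 to 7 bytes: K' = f2 00 00 00 00 00 00.

f2000000000000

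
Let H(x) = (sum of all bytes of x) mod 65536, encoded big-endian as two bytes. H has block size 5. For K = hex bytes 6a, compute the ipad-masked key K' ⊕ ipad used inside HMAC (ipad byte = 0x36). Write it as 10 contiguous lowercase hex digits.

Key hex bytes 6a is 1 byte ≤ B = 5; zero-pad to 5 bytes: K' = 6a 00 00 00 00.
XOR each byte with 0x36: 6a⊕36=5c, 00⊕36=36, 00⊕36=36, 00⊕36=36, 00⊕36=36.

5c36363636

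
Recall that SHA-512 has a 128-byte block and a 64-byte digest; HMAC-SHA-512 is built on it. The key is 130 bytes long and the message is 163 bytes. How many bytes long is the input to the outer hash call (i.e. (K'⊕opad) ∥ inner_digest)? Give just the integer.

192

Key is 130 > 128 bytes, so it is hashed to 64 bytes then zero-padded to 128: |K'| = 128.
Outer input = (K'⊕opad) ∥ H(inner) → 128 + 64 = 192 bytes.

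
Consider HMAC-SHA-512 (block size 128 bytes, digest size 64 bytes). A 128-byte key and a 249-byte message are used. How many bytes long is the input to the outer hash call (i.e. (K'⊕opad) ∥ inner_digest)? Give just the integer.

192

Key is 128 ≤ 128 bytes, zero-padded: |K'| = 128.
Outer input = (K'⊕opad) ∥ H(inner) → 128 + 64 = 192 bytes.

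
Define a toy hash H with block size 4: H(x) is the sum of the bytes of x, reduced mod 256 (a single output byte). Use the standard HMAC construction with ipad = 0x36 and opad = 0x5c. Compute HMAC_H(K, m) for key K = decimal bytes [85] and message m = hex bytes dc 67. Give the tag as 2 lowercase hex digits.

65

Key decimal bytes [85] = 55 is 1 byte ≤ B = 4; zero-pad to 4 bytes: K' = 55 00 00 00.
K' ⊕ ipad = 63 36 36 36.  K' ⊕ opad = 09 5c 5c 5c.
Inner input = (K'⊕ipad) ∥ m = 63 36 36 36 ∥ dc 67.
Inner hash: sum = 99+54+54+54+220+103 = 584; mod 256 = 72 → 48.
Outer input = (K'⊕opad) ∥ inner = 09 5c 5c 5c ∥ 48.
Outer hash (tag): sum = 9+92+92+92+72 = 357; mod 256 = 101 → 65.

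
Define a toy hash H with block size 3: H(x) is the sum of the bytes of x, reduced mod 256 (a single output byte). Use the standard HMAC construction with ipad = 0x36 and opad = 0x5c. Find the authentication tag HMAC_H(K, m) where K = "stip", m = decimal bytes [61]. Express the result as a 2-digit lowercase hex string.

f3

Key "stip" = 73 74 69 70 is 4 bytes > B = 3, so hash it first: H(key) = c0, then zero-pad to 3 bytes: K' = c0 00 00.
K' ⊕ ipad = f6 36 36.  K' ⊕ opad = 9c 5c 5c.
Inner input = (K'⊕ipad) ∥ m = f6 36 36 ∥ 3d.
Inner hash: sum = 246+54+54+61 = 415; mod 256 = 159 → 9f.
Outer input = (K'⊕opad) ∥ inner = 9c 5c 5c ∥ 9f.
Outer hash (tag): sum = 156+92+92+159 = 499; mod 256 = 243 → f3.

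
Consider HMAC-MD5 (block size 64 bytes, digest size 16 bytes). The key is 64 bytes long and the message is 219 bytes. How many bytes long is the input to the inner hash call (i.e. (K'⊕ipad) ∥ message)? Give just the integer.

Key is 64 ≤ 64 bytes, zero-padded: |K'| = 64.
Inner input = (K'⊕ipad) ∥ m → 64 + 219 = 283 bytes.

283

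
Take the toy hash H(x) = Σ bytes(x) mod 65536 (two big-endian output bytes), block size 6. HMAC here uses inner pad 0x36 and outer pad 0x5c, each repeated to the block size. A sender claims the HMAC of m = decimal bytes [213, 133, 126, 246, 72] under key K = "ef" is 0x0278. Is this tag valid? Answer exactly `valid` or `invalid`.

Key "ef" = 65 66 is 2 bytes ≤ B = 6; zero-pad to 6 bytes: K' = 65 66 00 00 00 00.
K' ⊕ ipad = 53 50 36 36 36 36; K' ⊕ opad = 39 3a 5c 5c 5c 5c.
Inner hash: sum = 83+80+54+54+54+54+213+133+126+246+72 = 1169 → 04 91.
Outer hash (recomputed tag): sum = 57+58+92+92+92+92+4+145 = 632 → 02 78.
Recomputed tag = 0278; claimed = 0278 → match.

valid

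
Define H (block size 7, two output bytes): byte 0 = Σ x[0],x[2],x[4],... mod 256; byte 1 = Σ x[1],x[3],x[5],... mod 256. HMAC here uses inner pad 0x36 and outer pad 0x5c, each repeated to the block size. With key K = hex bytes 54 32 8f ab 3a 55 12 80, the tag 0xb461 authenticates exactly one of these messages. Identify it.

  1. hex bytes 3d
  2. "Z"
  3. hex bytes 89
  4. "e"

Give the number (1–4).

Key hex bytes 54 32 8f ab 3a 55 12 80 is 8 bytes > B = 7, so hash it first: H(key) = 2f b2, then zero-pad to 7 bytes: K' = 2f b2 00 00 00 00 00.
K' ⊕ ipad = 19 84 36 36 36 36 36; K' ⊕ opad = 73 ee 5c 5c 5c 5c 5c.
m1: inner = H(19 84 36 36 36 36 36 3d) = bb 2d; tag = H(73 ee 5c 5c 5c 5c 5c bb 2d) = b461 ← matches
m2: inner = H(19 84 36 36 36 36 36 5a) = bb 4a; tag = H(73 ee 5c 5c 5c 5c 5c bb 4a) = d161
m3: inner = H(19 84 36 36 36 36 36 89) = bb 79; tag = H(73 ee 5c 5c 5c 5c 5c bb 79) = 0061
m4: inner = H(19 84 36 36 36 36 36 65) = bb 55; tag = H(73 ee 5c 5c 5c 5c 5c bb 55) = dc61

1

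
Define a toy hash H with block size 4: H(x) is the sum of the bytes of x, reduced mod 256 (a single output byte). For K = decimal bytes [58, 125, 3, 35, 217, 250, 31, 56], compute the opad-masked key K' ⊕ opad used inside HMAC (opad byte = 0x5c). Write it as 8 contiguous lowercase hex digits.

Key decimal bytes [58, 125, 3, 35, 217, 250, 31, 56] = 3a 7d 03 23 d9 fa 1f 38 is 8 bytes > B = 4, so hash it first: H(key) = 07, then zero-pad to 4 bytes: K' = 07 00 00 00.
XOR each byte with 0x5c: 07⊕5c=5b, 00⊕5c=5c, 00⊕5c=5c, 00⊕5c=5c.

5b5c5c5c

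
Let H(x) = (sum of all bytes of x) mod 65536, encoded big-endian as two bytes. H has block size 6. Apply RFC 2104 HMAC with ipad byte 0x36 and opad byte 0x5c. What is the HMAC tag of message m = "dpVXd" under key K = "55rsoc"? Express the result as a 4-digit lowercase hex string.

01c7

Key "55rsoc" = 35 35 72 73 6f 63 is exactly B = 6 bytes: K' = 35 35 72 73 6f 63.
K' ⊕ ipad = 03 03 44 45 59 55.  K' ⊕ opad = 69 69 2e 2f 33 3f.
Inner input = (K'⊕ipad) ∥ m = 03 03 44 45 59 55 ∥ 64 70 56 58 64.
Inner hash: sum = 3+3+68+69+89+85+100+112+86+88+100 = 803 → 03 23.
Outer input = (K'⊕opad) ∥ inner = 69 69 2e 2f 33 3f ∥ 03 23.
Outer hash (tag): sum = 105+105+46+47+51+63+3+35 = 455 → 01 c7.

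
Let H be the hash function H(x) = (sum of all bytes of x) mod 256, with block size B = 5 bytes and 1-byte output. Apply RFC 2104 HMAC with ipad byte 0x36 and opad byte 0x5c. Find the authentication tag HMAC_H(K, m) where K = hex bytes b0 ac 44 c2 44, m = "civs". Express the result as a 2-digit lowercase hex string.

Key hex bytes b0 ac 44 c2 44 is exactly B = 5 bytes: K' = b0 ac 44 c2 44.
K' ⊕ ipad = 86 9a 72 f4 72.  K' ⊕ opad = ec f0 18 9e 18.
Inner input = (K'⊕ipad) ∥ m = 86 9a 72 f4 72 ∥ 63 69 76 73.
Inner hash: sum = 134+154+114+244+114+99+105+118+115 = 1197; mod 256 = 173 → ad.
Outer input = (K'⊕opad) ∥ inner = ec f0 18 9e 18 ∥ ad.
Outer hash (tag): sum = 236+240+24+158+24+173 = 855; mod 256 = 87 → 57.

57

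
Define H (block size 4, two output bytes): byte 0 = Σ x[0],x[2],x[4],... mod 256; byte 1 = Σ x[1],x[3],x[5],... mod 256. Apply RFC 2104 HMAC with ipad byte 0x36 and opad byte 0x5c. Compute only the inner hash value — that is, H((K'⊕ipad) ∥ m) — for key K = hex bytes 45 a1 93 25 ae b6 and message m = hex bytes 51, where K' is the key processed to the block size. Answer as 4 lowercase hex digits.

3780

Key hex bytes 45 a1 93 25 ae b6 is 6 bytes > B = 4, so hash it first: H(key) = 86 7c, then zero-pad to 4 bytes: K' = 86 7c 00 00.
K' ⊕ ipad = b0 4a 36 36.
Inner input = b0 4a 36 36 ∥ 51.
Inner hash: even-index sum = 311 mod 256 = 55; odd-index sum = 128 mod 256 = 128 → 37 80.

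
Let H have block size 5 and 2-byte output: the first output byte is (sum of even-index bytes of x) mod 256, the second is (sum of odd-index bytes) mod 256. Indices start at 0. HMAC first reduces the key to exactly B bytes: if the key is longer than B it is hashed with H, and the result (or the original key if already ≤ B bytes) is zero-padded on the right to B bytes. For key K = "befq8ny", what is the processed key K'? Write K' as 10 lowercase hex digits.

7944000000

|K| = 7 > B = 5, so first hash the key.
H(K): even-index sum = 377 mod 256 = 121; odd-index sum = 324 mod 256 = 68 → 79 44.
Zero-pad H(K) = 79 44 to 5 bytes: K' = 79 44 00 00 00.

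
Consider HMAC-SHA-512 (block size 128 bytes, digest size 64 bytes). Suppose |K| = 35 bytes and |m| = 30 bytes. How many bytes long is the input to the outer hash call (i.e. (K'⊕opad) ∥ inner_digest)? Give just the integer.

192

Key is 35 ≤ 128 bytes, zero-padded: |K'| = 128.
Outer input = (K'⊕opad) ∥ H(inner) → 128 + 64 = 192 bytes.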